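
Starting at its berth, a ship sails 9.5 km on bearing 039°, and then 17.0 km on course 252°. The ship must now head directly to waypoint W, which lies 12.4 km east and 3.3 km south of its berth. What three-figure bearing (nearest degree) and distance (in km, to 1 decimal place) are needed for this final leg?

104°, 23.2 km

Leg 1 (039°, 9.5 km): east 9.5 sin 39° = 5.98, north 9.5 cos 39° = 7.38
Leg 2 (252°, 17.0 km): east 17.0 sin 252° = -16.17, north 17.0 cos 252° = -5.25
Current position: (-10.19, 2.13). Target: (12.4, -3.3). Remaining: Δeast = 22.59, Δnorth = -5.43.
Bearing = atan2(22.59, -5.43) mod 360° = 103.52°; distance = √((22.59)² + (-5.43)²) = 23.233 km.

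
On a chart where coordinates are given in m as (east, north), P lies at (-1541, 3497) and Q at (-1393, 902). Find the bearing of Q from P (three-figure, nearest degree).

Δeast = -1393 − -1541 = 148.00; Δnorth = 902 − 3497 = -2595.00.
Bearing = atan2(Δeast, Δnorth) mod 360° = 176.74° ≈ 177°.

177°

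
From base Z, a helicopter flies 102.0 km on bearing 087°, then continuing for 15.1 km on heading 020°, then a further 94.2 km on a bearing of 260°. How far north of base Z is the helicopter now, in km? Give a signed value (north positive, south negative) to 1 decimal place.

3.2 km

Leg 1 (087°, 102.0 km): east 102.0 sin 87° = 101.86, north 102.0 cos 87° = 5.34
Leg 2 (020°, 15.1 km): east 15.1 sin 20° = 5.16, north 15.1 cos 20° = 14.19
Leg 3 (260°, 94.2 km): east 94.2 sin 260° = -92.77, north 94.2 cos 260° = -16.36
Net north component: 3.17 km.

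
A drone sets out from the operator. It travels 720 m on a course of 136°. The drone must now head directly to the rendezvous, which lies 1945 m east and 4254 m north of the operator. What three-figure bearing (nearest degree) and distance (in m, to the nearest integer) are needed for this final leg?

Leg 1 (136°, 720 m): east 720 sin 136° = 500.15, north 720 cos 136° = -517.92
Current position: (500.15, -517.92). Target: (1945, 4254). Remaining: Δeast = 1444.85, Δnorth = 4771.92.
Bearing = atan2(1444.85, 4771.92) mod 360° = 16.85°; distance = √((1444.85)² + (4771.92)²) = 4985.864 m.

017°, 4986 m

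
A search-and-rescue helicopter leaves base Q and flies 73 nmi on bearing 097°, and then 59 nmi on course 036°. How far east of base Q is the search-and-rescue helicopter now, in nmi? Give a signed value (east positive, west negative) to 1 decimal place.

107.1 nmi

Leg 1 (097°, 73 nmi): east 73 sin 97° = 72.46, north 73 cos 97° = -8.90
Leg 2 (036°, 59 nmi): east 59 sin 36° = 34.68, north 59 cos 36° = 47.73
Net east component: 107.14 nmi.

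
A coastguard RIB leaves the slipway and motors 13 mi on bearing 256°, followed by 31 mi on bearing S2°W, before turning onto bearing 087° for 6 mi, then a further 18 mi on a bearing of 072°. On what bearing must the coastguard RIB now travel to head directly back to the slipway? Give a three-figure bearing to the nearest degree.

342°

Leg 1 (256°, 13 mi): east 13 sin 256° = -12.61, north 13 cos 256° = -3.14
Leg 2 (S2°W, 31 mi): east 31 sin 182° = -1.08, north 31 cos 182° = -30.98
Leg 3 (087°, 6 mi): east 6 sin 87° = 5.99, north 6 cos 87° = 0.31
Leg 4 (072°, 18 mi): east 18 sin 72° = 17.12, north 18 cos 72° = 5.56
Net displacement: 9.42 east, -28.25 north. Direction back to start is (-9.42, 28.25): bearing = atan2(-9.42, 28.25) mod 360° = 341.57° ≈ 342°.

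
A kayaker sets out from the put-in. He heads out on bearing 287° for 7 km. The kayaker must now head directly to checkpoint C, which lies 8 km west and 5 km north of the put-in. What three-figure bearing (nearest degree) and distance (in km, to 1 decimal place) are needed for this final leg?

336°, 3.2 km

Leg 1 (287°, 7 km): east 7 sin 287° = -6.69, north 7 cos 287° = 2.05
Current position: (-6.69, 2.05). Target: (-8, 5). Remaining: Δeast = -1.31, Δnorth = 2.95.
Bearing = atan2(-1.31, 2.95) mod 360° = 336.15°; distance = √((-1.31)² + (2.95)²) = 3.229 km.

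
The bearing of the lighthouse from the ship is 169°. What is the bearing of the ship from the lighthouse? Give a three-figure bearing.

349°

Back-bearing = 169° + 180° = 349°.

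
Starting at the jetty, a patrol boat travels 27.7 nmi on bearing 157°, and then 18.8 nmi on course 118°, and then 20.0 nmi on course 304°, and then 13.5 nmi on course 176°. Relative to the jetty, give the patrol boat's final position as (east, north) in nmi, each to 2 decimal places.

(11.78, -36.61)

Leg 1 (157°, 27.7 nmi): east 27.7 sin 157° = 10.82, north 27.7 cos 157° = -25.50
Leg 2 (118°, 18.8 nmi): east 18.8 sin 118° = 16.60, north 18.8 cos 118° = -8.83
Leg 3 (304°, 20.0 nmi): east 20.0 sin 304° = -16.58, north 20.0 cos 304° = 11.18
Leg 4 (176°, 13.5 nmi): east 13.5 sin 176° = 0.94, north 13.5 cos 176° = -13.47
Summing: 11.78 nmi east, -36.61 nmi north → (11.78, -36.61).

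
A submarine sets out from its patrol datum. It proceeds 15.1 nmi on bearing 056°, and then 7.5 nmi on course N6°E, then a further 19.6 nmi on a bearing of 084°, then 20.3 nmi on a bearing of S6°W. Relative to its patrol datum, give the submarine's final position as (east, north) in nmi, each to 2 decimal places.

(30.67, -2.24)

Leg 1 (056°, 15.1 nmi): east 15.1 sin 56° = 12.52, north 15.1 cos 56° = 8.44
Leg 2 (N6°E, 7.5 nmi): east 7.5 sin 6° = 0.78, north 7.5 cos 6° = 7.46
Leg 3 (084°, 19.6 nmi): east 19.6 sin 84° = 19.49, north 19.6 cos 84° = 2.05
Leg 4 (S6°W, 20.3 nmi): east 20.3 sin 186° = -2.12, north 20.3 cos 186° = -20.19
Summing: 30.67 nmi east, -2.24 nmi north → (30.67, -2.24).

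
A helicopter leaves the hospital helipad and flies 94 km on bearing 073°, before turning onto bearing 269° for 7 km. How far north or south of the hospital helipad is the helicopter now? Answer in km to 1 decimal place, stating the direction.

27.4 km north

Leg 1 (073°, 94 km): east 94 sin 73° = 89.89, north 94 cos 73° = 27.48
Leg 2 (269°, 7 km): east 7 sin 269° = -7.00, north 7 cos 269° = -0.12
Net north component: 27.36 km.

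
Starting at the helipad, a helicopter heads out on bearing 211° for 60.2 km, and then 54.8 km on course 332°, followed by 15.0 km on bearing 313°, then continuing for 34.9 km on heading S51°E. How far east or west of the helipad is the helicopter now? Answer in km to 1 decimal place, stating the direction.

40.6 km west

Leg 1 (211°, 60.2 km): east 60.2 sin 211° = -31.01, north 60.2 cos 211° = -51.60
Leg 2 (332°, 54.8 km): east 54.8 sin 332° = -25.73, north 54.8 cos 332° = 48.39
Leg 3 (313°, 15.0 km): east 15.0 sin 313° = -10.97, north 15.0 cos 313° = 10.23
Leg 4 (S51°E, 34.9 km): east 34.9 sin 129° = 27.12, north 34.9 cos 129° = -21.96
Net east component: -40.58 km.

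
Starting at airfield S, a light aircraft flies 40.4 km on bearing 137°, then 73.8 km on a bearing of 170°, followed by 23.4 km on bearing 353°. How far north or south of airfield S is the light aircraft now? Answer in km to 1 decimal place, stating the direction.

Leg 1 (137°, 40.4 km): east 40.4 sin 137° = 27.55, north 40.4 cos 137° = -29.55
Leg 2 (170°, 73.8 km): east 73.8 sin 170° = 12.82, north 73.8 cos 170° = -72.68
Leg 3 (353°, 23.4 km): east 23.4 sin 353° = -2.85, north 23.4 cos 353° = 23.23
Net north component: -79.00 km.

79.0 km south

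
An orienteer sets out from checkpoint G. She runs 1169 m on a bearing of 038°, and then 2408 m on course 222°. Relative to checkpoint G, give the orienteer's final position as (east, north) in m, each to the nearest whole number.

(-892, -868)

Leg 1 (038°, 1169 m): east 1169 sin 38° = 719.71, north 1169 cos 38° = 921.18
Leg 2 (222°, 2408 m): east 2408 sin 222° = -1611.27, north 2408 cos 222° = -1789.49
Summing: -891.56 m east, -868.31 m north → (-892, -868).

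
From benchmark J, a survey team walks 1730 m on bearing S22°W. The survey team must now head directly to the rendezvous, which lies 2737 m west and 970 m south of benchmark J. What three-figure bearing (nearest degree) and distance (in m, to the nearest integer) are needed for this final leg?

Leg 1 (S22°W, 1730 m): east 1730 sin 202° = -648.07, north 1730 cos 202° = -1604.03
Current position: (-648.07, -1604.03). Target: (-2737, -970). Remaining: Δeast = -2088.93, Δnorth = 634.03.
Bearing = atan2(-2088.93, 634.03) mod 360° = 286.88°; distance = √((-2088.93)² + (634.03)²) = 2183.031 m.

287°, 2183 m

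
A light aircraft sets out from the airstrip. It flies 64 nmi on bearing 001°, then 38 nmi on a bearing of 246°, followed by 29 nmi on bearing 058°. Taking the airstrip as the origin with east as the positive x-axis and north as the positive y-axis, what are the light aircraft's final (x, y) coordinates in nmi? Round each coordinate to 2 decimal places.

Leg 1 (001°, 64 nmi): east 64 sin 1° = 1.12, north 64 cos 1° = 63.99
Leg 2 (246°, 38 nmi): east 38 sin 246° = -34.71, north 38 cos 246° = -15.46
Leg 3 (058°, 29 nmi): east 29 sin 58° = 24.59, north 29 cos 58° = 15.37
Summing: -9.00 nmi east, 63.90 nmi north → (-9.00, 63.90).

(-9.00, 63.90)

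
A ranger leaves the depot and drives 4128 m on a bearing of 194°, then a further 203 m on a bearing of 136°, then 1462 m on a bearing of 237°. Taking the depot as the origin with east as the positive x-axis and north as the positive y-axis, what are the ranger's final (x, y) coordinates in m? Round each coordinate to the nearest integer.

(-2084, -4948)

Leg 1 (194°, 4128 m): east 4128 sin 194° = -998.65, north 4128 cos 194° = -4005.38
Leg 2 (136°, 203 m): east 203 sin 136° = 141.02, north 203 cos 136° = -146.03
Leg 3 (237°, 1462 m): east 1462 sin 237° = -1226.14, north 1462 cos 237° = -796.26
Summing: -2083.77 m east, -4947.67 m north → (-2084, -4948).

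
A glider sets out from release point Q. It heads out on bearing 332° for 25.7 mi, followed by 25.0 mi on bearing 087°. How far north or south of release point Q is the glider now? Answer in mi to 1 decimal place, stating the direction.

24.0 mi north

Leg 1 (332°, 25.7 mi): east 25.7 sin 332° = -12.07, north 25.7 cos 332° = 22.69
Leg 2 (087°, 25.0 mi): east 25.0 sin 87° = 24.97, north 25.0 cos 87° = 1.31
Net north component: 24.00 mi.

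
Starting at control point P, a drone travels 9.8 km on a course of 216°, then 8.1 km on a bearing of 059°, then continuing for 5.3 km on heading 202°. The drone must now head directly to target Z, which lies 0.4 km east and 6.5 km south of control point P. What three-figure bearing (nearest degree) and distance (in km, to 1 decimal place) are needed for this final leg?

029°, 2.5 km

Leg 1 (216°, 9.8 km): east 9.8 sin 216° = -5.76, north 9.8 cos 216° = -7.93
Leg 2 (059°, 8.1 km): east 8.1 sin 59° = 6.94, north 8.1 cos 59° = 4.17
Leg 3 (202°, 5.3 km): east 5.3 sin 202° = -1.99, north 5.3 cos 202° = -4.91
Current position: (-0.80, -8.67). Target: (0.4, -6.5). Remaining: Δeast = 1.20, Δnorth = 2.17.
Bearing = atan2(1.20, 2.17) mod 360° = 28.99°; distance = √((1.20)² + (2.17)²) = 2.482 km.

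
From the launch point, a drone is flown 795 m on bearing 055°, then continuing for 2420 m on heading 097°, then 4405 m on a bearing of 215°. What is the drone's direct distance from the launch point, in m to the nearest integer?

Leg 1 (055°, 795 m): east 795 sin 55° = 651.23, north 795 cos 55° = 455.99
Leg 2 (097°, 2420 m): east 2420 sin 97° = 2401.96, north 2420 cos 97° = -294.92
Leg 3 (215°, 4405 m): east 4405 sin 215° = -2526.60, north 4405 cos 215° = -3608.36
Net: 526.58 east, -3447.30 north. Distance = √((526.58)² + (-3447.30)²) = 3487.282 m.

3487 m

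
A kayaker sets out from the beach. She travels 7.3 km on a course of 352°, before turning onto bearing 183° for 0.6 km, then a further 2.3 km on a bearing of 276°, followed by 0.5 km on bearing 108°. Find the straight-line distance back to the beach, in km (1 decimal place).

Leg 1 (352°, 7.3 km): east 7.3 sin 352° = -1.02, north 7.3 cos 352° = 7.23
Leg 2 (183°, 0.6 km): east 0.6 sin 183° = -0.03, north 0.6 cos 183° = -0.60
Leg 3 (276°, 2.3 km): east 2.3 sin 276° = -2.29, north 2.3 cos 276° = 0.24
Leg 4 (108°, 0.5 km): east 0.5 sin 108° = 0.48, north 0.5 cos 108° = -0.15
Net: -2.86 east, 6.72 north. Distance = √((-2.86)² + (6.72)²) = 7.299 km.

7.3 km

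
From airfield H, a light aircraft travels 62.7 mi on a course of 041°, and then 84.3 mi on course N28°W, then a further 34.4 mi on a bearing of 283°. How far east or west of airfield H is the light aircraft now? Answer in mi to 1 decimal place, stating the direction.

32.0 mi west

Leg 1 (041°, 62.7 mi): east 62.7 sin 41° = 41.13, north 62.7 cos 41° = 47.32
Leg 2 (N28°W, 84.3 mi): east 84.3 sin 332° = -39.58, north 84.3 cos 332° = 74.43
Leg 3 (283°, 34.4 mi): east 34.4 sin 283° = -33.52, north 34.4 cos 283° = 7.74
Net east component: -31.96 mi.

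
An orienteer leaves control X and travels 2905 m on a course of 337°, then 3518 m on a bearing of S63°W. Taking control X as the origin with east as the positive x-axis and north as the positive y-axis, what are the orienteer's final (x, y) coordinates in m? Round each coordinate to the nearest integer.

Leg 1 (337°, 2905 m): east 2905 sin 337° = -1135.07, north 2905 cos 337° = 2674.07
Leg 2 (S63°W, 3518 m): east 3518 sin 243° = -3134.56, north 3518 cos 243° = -1597.14
Summing: -4269.63 m east, 1076.93 m north → (-4270, 1077).

(-4270, 1077)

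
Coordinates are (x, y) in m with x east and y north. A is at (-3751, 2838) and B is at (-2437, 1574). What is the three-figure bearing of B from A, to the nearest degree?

Δeast = -2437 − -3751 = 1314.00; Δnorth = 1574 − 2838 = -1264.00.
Bearing = atan2(Δeast, Δnorth) mod 360° = 133.89° ≈ 134°.

134°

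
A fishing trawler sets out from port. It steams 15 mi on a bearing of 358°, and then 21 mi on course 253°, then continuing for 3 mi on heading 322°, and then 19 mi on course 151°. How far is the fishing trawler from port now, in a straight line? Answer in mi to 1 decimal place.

Leg 1 (358°, 15 mi): east 15 sin 358° = -0.52, north 15 cos 358° = 14.99
Leg 2 (253°, 21 mi): east 21 sin 253° = -20.08, north 21 cos 253° = -6.14
Leg 3 (322°, 3 mi): east 3 sin 322° = -1.85, north 3 cos 322° = 2.36
Leg 4 (151°, 19 mi): east 19 sin 151° = 9.21, north 19 cos 151° = -16.62
Net: -13.24 east, -5.40 north. Distance = √((-13.24)² + (-5.40)²) = 14.301 mi.

14.3 mi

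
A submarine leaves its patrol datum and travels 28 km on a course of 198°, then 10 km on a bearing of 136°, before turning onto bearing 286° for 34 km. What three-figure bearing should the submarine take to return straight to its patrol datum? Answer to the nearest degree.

Leg 1 (198°, 28 km): east 28 sin 198° = -8.65, north 28 cos 198° = -26.63
Leg 2 (136°, 10 km): east 10 sin 136° = 6.95, north 10 cos 136° = -7.19
Leg 3 (286°, 34 km): east 34 sin 286° = -32.68, north 34 cos 286° = 9.37
Net displacement: -34.39 east, -24.45 north. Direction back to start is (34.39, 24.45): bearing = atan2(34.39, 24.45) mod 360° = 54.59° ≈ 055°.

055°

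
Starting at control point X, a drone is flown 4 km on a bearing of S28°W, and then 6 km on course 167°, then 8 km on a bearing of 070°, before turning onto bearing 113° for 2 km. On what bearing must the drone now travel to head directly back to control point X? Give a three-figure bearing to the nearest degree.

310°

Leg 1 (S28°W, 4 km): east 4 sin 208° = -1.88, north 4 cos 208° = -3.53
Leg 2 (167°, 6 km): east 6 sin 167° = 1.35, north 6 cos 167° = -5.85
Leg 3 (070°, 8 km): east 8 sin 70° = 7.52, north 8 cos 70° = 2.74
Leg 4 (113°, 2 km): east 2 sin 113° = 1.84, north 2 cos 113° = -0.78
Net displacement: 8.83 east, -7.42 north. Direction back to start is (-8.83, 7.42): bearing = atan2(-8.83, 7.42) mod 360° = 310.05° ≈ 310°.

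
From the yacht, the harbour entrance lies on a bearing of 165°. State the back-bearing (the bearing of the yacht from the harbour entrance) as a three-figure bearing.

Back-bearing = 165° + 180° = 345°.

345°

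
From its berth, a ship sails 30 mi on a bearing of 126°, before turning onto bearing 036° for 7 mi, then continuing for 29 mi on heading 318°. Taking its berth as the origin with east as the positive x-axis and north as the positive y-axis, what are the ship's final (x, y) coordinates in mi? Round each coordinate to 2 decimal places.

Leg 1 (126°, 30 mi): east 30 sin 126° = 24.27, north 30 cos 126° = -17.63
Leg 2 (036°, 7 mi): east 7 sin 36° = 4.11, north 7 cos 36° = 5.66
Leg 3 (318°, 29 mi): east 29 sin 318° = -19.40, north 29 cos 318° = 21.55
Summing: 8.98 mi east, 9.58 mi north → (8.98, 9.58).

(8.98, 9.58)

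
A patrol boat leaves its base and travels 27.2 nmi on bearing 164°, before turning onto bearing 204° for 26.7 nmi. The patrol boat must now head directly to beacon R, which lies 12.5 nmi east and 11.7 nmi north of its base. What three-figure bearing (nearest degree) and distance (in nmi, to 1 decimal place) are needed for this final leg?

014°, 64.2 nmi

Leg 1 (164°, 27.2 nmi): east 27.2 sin 164° = 7.50, north 27.2 cos 164° = -26.15
Leg 2 (204°, 26.7 nmi): east 26.7 sin 204° = -10.86, north 26.7 cos 204° = -24.39
Current position: (-3.36, -50.54). Target: (12.5, 11.7). Remaining: Δeast = 15.86, Δnorth = 62.24.
Bearing = atan2(15.86, 62.24) mod 360° = 14.30°; distance = √((15.86)² + (62.24)²) = 64.228 nmi.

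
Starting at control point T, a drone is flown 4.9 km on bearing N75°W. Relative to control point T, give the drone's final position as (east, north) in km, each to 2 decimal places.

(-4.73, 1.27)

Leg 1 (N75°W, 4.9 km): east 4.9 sin 285° = -4.73, north 4.9 cos 285° = 1.27
Summing: -4.73 km east, 1.27 km north → (-4.73, 1.27).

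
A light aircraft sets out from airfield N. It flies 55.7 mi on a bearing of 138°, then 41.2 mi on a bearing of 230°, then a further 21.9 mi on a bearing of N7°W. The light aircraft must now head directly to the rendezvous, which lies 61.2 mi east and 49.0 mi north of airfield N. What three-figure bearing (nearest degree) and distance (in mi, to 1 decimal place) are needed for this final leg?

Leg 1 (138°, 55.7 mi): east 55.7 sin 138° = 37.27, north 55.7 cos 138° = -41.39
Leg 2 (230°, 41.2 mi): east 41.2 sin 230° = -31.56, north 41.2 cos 230° = -26.48
Leg 3 (N7°W, 21.9 mi): east 21.9 sin 353° = -2.67, north 21.9 cos 353° = 21.74
Current position: (3.04, -46.14). Target: (61.2, 49.0). Remaining: Δeast = 58.16, Δnorth = 95.14.
Bearing = atan2(58.16, 95.14) mod 360° = 31.44°; distance = √((58.16)² + (95.14)²) = 111.508 mi.

031°, 111.5 mi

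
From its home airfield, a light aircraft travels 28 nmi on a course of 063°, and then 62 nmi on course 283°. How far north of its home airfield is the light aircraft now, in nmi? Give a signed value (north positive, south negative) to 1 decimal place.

26.7 nmi

Leg 1 (063°, 28 nmi): east 28 sin 63° = 24.95, north 28 cos 63° = 12.71
Leg 2 (283°, 62 nmi): east 62 sin 283° = -60.41, north 62 cos 283° = 13.95
Net north component: 26.66 nmi.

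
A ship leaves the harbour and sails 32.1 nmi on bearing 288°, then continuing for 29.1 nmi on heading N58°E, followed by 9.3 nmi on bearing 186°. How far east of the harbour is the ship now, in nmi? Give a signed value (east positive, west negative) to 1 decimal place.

Leg 1 (288°, 32.1 nmi): east 32.1 sin 288° = -30.53, north 32.1 cos 288° = 9.92
Leg 2 (N58°E, 29.1 nmi): east 29.1 sin 58° = 24.68, north 29.1 cos 58° = 15.42
Leg 3 (186°, 9.3 nmi): east 9.3 sin 186° = -0.97, north 9.3 cos 186° = -9.25
Net east component: -6.82 nmi.

-6.8 nmi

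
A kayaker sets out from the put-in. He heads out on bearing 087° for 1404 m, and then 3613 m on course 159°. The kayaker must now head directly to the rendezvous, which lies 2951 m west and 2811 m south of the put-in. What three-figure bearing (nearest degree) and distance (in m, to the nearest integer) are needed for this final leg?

Leg 1 (087°, 1404 m): east 1404 sin 87° = 1402.08, north 1404 cos 87° = 73.48
Leg 2 (159°, 3613 m): east 3613 sin 159° = 1294.78, north 3613 cos 159° = -3373.03
Current position: (2696.86, -3299.55). Target: (-2951, -2811). Remaining: Δeast = -5647.86, Δnorth = 488.55.
Bearing = atan2(-5647.86, 488.55) mod 360° = 274.94°; distance = √((-5647.86)² + (488.55)²) = 5668.950 m.

275°, 5669 m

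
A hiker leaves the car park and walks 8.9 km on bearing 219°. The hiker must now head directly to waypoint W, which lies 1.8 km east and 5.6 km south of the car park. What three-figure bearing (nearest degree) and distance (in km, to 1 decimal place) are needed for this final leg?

Leg 1 (219°, 8.9 km): east 8.9 sin 219° = -5.60, north 8.9 cos 219° = -6.92
Current position: (-5.60, -6.92). Target: (1.8, -5.6). Remaining: Δeast = 7.40, Δnorth = 1.32.
Bearing = atan2(7.40, 1.32) mod 360° = 79.91°; distance = √((7.40)² + (1.32)²) = 7.517 km.

080°, 7.5 km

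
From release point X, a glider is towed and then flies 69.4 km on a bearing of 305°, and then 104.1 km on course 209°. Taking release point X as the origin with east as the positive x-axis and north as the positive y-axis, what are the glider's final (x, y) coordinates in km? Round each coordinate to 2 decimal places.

Leg 1 (305°, 69.4 km): east 69.4 sin 305° = -56.85, north 69.4 cos 305° = 39.81
Leg 2 (209°, 104.1 km): east 104.1 sin 209° = -50.47, north 104.1 cos 209° = -91.05
Summing: -107.32 km east, -51.24 km north → (-107.32, -51.24).

(-107.32, -51.24)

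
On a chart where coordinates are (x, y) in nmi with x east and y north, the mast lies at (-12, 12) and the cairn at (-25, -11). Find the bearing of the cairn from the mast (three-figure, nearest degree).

209°

Δeast = -25 − -12 = -13.00; Δnorth = -11 − 12 = -23.00.
Bearing = atan2(Δeast, Δnorth) mod 360° = 209.48° ≈ 209°.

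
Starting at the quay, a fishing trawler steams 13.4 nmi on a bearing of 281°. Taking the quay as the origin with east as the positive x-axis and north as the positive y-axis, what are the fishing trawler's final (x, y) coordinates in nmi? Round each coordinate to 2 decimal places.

(-13.15, 2.56)

Leg 1 (281°, 13.4 nmi): east 13.4 sin 281° = -13.15, north 13.4 cos 281° = 2.56
Summing: -13.15 nmi east, 2.56 nmi north → (-13.15, 2.56).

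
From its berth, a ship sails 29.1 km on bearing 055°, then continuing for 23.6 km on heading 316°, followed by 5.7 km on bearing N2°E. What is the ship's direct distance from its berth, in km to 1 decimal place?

40.1 km

Leg 1 (055°, 29.1 km): east 29.1 sin 55° = 23.84, north 29.1 cos 55° = 16.69
Leg 2 (316°, 23.6 km): east 23.6 sin 316° = -16.39, north 23.6 cos 316° = 16.98
Leg 3 (N2°E, 5.7 km): east 5.7 sin 2° = 0.20, north 5.7 cos 2° = 5.70
Net: 7.64 east, 39.36 north. Distance = √((7.64)² + (39.36)²) = 40.099 km.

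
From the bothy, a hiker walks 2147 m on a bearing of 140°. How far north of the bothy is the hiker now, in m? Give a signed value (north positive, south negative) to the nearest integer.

-1645 m

Leg 1 (140°, 2147 m): east 2147 sin 140° = 1380.06, north 2147 cos 140° = -1644.70
Net north component: -1644.70 m.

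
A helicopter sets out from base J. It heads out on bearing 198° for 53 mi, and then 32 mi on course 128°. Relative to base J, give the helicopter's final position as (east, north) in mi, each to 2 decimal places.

Leg 1 (198°, 53 mi): east 53 sin 198° = -16.38, north 53 cos 198° = -50.41
Leg 2 (128°, 32 mi): east 32 sin 128° = 25.22, north 32 cos 128° = -19.70
Summing: 8.84 mi east, -70.11 mi north → (8.84, -70.11).

(8.84, -70.11)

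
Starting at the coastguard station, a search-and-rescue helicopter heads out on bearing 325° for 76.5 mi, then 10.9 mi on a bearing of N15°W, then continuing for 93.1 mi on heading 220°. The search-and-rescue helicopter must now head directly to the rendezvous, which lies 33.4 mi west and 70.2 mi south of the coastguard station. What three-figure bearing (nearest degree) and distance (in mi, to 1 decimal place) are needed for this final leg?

135°, 102.7 mi

Leg 1 (325°, 76.5 mi): east 76.5 sin 325° = -43.88, north 76.5 cos 325° = 62.67
Leg 2 (N15°W, 10.9 mi): east 10.9 sin 345° = -2.82, north 10.9 cos 345° = 10.53
Leg 3 (220°, 93.1 mi): east 93.1 sin 220° = -59.84, north 93.1 cos 220° = -71.32
Current position: (-106.54, 1.87). Target: (-33.4, -70.2). Remaining: Δeast = 73.14, Δnorth = -72.07.
Bearing = atan2(73.14, -72.07) mod 360° = 134.58°; distance = √((73.14)² + (-72.07)²) = 102.688 mi.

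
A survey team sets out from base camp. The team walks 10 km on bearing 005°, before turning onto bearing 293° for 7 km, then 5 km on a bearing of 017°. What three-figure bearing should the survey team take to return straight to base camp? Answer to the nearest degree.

167°

Leg 1 (005°, 10 km): east 10 sin 5° = 0.87, north 10 cos 5° = 9.96
Leg 2 (293°, 7 km): east 7 sin 293° = -6.44, north 7 cos 293° = 2.74
Leg 3 (017°, 5 km): east 5 sin 17° = 1.46, north 5 cos 17° = 4.78
Net displacement: -4.11 east, 17.48 north. Direction back to start is (4.11, -17.48): bearing = atan2(4.11, -17.48) mod 360° = 166.77° ≈ 167°.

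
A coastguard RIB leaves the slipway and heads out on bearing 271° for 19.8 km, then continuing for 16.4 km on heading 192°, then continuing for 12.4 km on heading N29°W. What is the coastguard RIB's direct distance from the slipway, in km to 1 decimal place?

Leg 1 (271°, 19.8 km): east 19.8 sin 271° = -19.80, north 19.8 cos 271° = 0.35
Leg 2 (192°, 16.4 km): east 16.4 sin 192° = -3.41, north 16.4 cos 192° = -16.04
Leg 3 (N29°W, 12.4 km): east 12.4 sin 331° = -6.01, north 12.4 cos 331° = 10.85
Net: -29.22 east, -4.85 north. Distance = √((-29.22)² + (-4.85)²) = 29.618 km.

29.6 km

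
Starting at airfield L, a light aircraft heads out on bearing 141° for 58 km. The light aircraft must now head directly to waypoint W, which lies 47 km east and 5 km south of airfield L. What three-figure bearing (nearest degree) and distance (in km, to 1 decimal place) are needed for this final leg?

015°, 41.4 km

Leg 1 (141°, 58 km): east 58 sin 141° = 36.50, north 58 cos 141° = -45.07
Current position: (36.50, -45.07). Target: (47, -5). Remaining: Δeast = 10.50, Δnorth = 40.07.
Bearing = atan2(10.50, 40.07) mod 360° = 14.68°; distance = √((10.50)² + (40.07)²) = 41.427 km.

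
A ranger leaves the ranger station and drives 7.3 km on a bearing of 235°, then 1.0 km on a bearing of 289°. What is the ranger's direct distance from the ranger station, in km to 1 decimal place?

7.9 km

Leg 1 (235°, 7.3 km): east 7.3 sin 235° = -5.98, north 7.3 cos 235° = -4.19
Leg 2 (289°, 1.0 km): east 1.0 sin 289° = -0.95, north 1.0 cos 289° = 0.33
Net: -6.93 east, -3.86 north. Distance = √((-6.93)² + (-3.86)²) = 7.929 km.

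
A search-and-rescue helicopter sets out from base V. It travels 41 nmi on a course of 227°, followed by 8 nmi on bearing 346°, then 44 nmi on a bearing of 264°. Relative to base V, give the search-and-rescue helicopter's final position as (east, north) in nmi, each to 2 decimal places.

Leg 1 (227°, 41 nmi): east 41 sin 227° = -29.99, north 41 cos 227° = -27.96
Leg 2 (346°, 8 nmi): east 8 sin 346° = -1.94, north 8 cos 346° = 7.76
Leg 3 (264°, 44 nmi): east 44 sin 264° = -43.76, north 44 cos 264° = -4.60
Summing: -75.68 nmi east, -24.80 nmi north → (-75.68, -24.80).

(-75.68, -24.80)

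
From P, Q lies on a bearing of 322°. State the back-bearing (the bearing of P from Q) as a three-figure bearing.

Back-bearing = 322° − 180° = 142°.

142°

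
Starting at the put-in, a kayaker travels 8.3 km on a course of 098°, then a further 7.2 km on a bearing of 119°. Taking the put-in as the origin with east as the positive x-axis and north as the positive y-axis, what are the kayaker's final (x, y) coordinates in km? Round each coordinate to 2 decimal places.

(14.52, -4.65)

Leg 1 (098°, 8.3 km): east 8.3 sin 98° = 8.22, north 8.3 cos 98° = -1.16
Leg 2 (119°, 7.2 km): east 7.2 sin 119° = 6.30, north 7.2 cos 119° = -3.49
Summing: 14.52 km east, -4.65 km north → (14.52, -4.65).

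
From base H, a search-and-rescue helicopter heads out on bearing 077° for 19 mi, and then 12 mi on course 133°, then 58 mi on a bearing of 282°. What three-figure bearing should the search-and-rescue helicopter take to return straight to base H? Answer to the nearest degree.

Leg 1 (077°, 19 mi): east 19 sin 77° = 18.51, north 19 cos 77° = 4.27
Leg 2 (133°, 12 mi): east 12 sin 133° = 8.78, north 12 cos 133° = -8.18
Leg 3 (282°, 58 mi): east 58 sin 282° = -56.73, north 58 cos 282° = 12.06
Net displacement: -29.44 east, 8.15 north. Direction back to start is (29.44, -8.15): bearing = atan2(29.44, -8.15) mod 360° = 105.47° ≈ 105°.

105°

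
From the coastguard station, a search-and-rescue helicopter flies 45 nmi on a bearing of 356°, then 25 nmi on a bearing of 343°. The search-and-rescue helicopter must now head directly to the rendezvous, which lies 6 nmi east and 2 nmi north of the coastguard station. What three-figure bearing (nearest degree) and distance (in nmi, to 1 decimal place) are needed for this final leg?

Leg 1 (356°, 45 nmi): east 45 sin 356° = -3.14, north 45 cos 356° = 44.89
Leg 2 (343°, 25 nmi): east 25 sin 343° = -7.31, north 25 cos 343° = 23.91
Current position: (-10.45, 68.80). Target: (6, 2). Remaining: Δeast = 16.45, Δnorth = -66.80.
Bearing = atan2(16.45, -66.80) mod 360° = 166.17°; distance = √((16.45)² + (-66.80)²) = 68.793 nmi.

166°, 68.8 nmi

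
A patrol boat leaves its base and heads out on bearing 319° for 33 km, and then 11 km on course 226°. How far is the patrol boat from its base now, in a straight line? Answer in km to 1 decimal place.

Leg 1 (319°, 33 km): east 33 sin 319° = -21.65, north 33 cos 319° = 24.91
Leg 2 (226°, 11 km): east 11 sin 226° = -7.91, north 11 cos 226° = -7.64
Net: -29.56 east, 17.26 north. Distance = √((-29.56)² + (17.26)²) = 34.235 km.

34.2 km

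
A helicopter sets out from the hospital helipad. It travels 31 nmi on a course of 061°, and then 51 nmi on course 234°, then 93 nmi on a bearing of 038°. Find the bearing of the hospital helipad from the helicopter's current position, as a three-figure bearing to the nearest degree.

Leg 1 (061°, 31 nmi): east 31 sin 61° = 27.11, north 31 cos 61° = 15.03
Leg 2 (234°, 51 nmi): east 51 sin 234° = -41.26, north 51 cos 234° = -29.98
Leg 3 (038°, 93 nmi): east 93 sin 38° = 57.26, north 93 cos 38° = 73.29
Net displacement: 43.11 east, 58.34 north. Direction back to start is (-43.11, -58.34): bearing = atan2(-43.11, -58.34) mod 360° = 216.46° ≈ 216°.

216°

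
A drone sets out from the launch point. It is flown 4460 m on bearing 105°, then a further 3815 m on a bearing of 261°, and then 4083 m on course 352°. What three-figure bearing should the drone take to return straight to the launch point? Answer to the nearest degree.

Leg 1 (105°, 4460 m): east 4460 sin 105° = 4308.03, north 4460 cos 105° = -1154.33
Leg 2 (261°, 3815 m): east 3815 sin 261° = -3768.03, north 3815 cos 261° = -596.80
Leg 3 (352°, 4083 m): east 4083 sin 352° = -568.24, north 4083 cos 352° = 4043.26
Net displacement: -28.25 east, 2292.13 north. Direction back to start is (28.25, -2292.13): bearing = atan2(28.25, -2292.13) mod 360° = 179.29° ≈ 179°.

179°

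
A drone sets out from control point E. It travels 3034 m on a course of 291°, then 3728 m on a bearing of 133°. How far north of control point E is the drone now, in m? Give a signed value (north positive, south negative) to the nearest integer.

-1455 m

Leg 1 (291°, 3034 m): east 3034 sin 291° = -2832.48, north 3034 cos 291° = 1087.29
Leg 2 (133°, 3728 m): east 3728 sin 133° = 2726.49, north 3728 cos 133° = -2542.49
Net north component: -1455.20 m.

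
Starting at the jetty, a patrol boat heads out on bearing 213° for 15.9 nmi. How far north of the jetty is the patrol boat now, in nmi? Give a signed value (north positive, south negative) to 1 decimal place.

-13.3 nmi

Leg 1 (213°, 15.9 nmi): east 15.9 sin 213° = -8.66, north 15.9 cos 213° = -13.33
Net north component: -13.33 nmi.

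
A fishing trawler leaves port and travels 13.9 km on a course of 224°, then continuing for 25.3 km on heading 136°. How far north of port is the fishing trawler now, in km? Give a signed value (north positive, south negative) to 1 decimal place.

-28.2 km

Leg 1 (224°, 13.9 km): east 13.9 sin 224° = -9.66, north 13.9 cos 224° = -10.00
Leg 2 (136°, 25.3 km): east 25.3 sin 136° = 17.57, north 25.3 cos 136° = -18.20
Net north component: -28.20 km.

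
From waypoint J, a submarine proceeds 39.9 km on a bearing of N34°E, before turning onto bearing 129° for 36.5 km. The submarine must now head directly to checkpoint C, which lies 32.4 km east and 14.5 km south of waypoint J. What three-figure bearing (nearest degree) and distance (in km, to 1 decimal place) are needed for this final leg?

Leg 1 (N34°E, 39.9 km): east 39.9 sin 34° = 22.31, north 39.9 cos 34° = 33.08
Leg 2 (129°, 36.5 km): east 36.5 sin 129° = 28.37, north 36.5 cos 129° = -22.97
Current position: (50.68, 10.11). Target: (32.4, -14.5). Remaining: Δeast = -18.28, Δnorth = -24.61.
Bearing = atan2(-18.28, -24.61) mod 360° = 216.60°; distance = √((-18.28)² + (-24.61)²) = 30.654 km.

217°, 30.7 km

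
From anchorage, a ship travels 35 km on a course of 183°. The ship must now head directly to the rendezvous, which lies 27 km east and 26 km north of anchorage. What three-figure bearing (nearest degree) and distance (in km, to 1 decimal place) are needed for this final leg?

Leg 1 (183°, 35 km): east 35 sin 183° = -1.83, north 35 cos 183° = -34.95
Current position: (-1.83, -34.95). Target: (27, 26). Remaining: Δeast = 28.83, Δnorth = 60.95.
Bearing = atan2(28.83, 60.95) mod 360° = 25.32°; distance = √((28.83)² + (60.95)²) = 67.427 km.

025°, 67.4 km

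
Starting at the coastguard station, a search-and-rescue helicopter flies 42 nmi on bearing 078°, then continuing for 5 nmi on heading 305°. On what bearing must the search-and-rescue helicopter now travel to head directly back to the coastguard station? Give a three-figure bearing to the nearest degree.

253°

Leg 1 (078°, 42 nmi): east 42 sin 78° = 41.08, north 42 cos 78° = 8.73
Leg 2 (305°, 5 nmi): east 5 sin 305° = -4.10, north 5 cos 305° = 2.87
Net displacement: 36.99 east, 11.60 north. Direction back to start is (-36.99, -11.60): bearing = atan2(-36.99, -11.60) mod 360° = 252.59° ≈ 253°.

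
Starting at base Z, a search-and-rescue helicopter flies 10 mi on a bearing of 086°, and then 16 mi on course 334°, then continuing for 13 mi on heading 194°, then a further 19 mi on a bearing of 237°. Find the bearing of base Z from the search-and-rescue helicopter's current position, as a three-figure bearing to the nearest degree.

Leg 1 (086°, 10 mi): east 10 sin 86° = 9.98, north 10 cos 86° = 0.70
Leg 2 (334°, 16 mi): east 16 sin 334° = -7.01, north 16 cos 334° = 14.38
Leg 3 (194°, 13 mi): east 13 sin 194° = -3.14, north 13 cos 194° = -12.61
Leg 4 (237°, 19 mi): east 19 sin 237° = -15.93, north 19 cos 237° = -10.35
Net displacement: -16.12 east, -7.88 north. Direction back to start is (16.12, 7.88): bearing = atan2(16.12, 7.88) mod 360° = 63.94° ≈ 064°.

064°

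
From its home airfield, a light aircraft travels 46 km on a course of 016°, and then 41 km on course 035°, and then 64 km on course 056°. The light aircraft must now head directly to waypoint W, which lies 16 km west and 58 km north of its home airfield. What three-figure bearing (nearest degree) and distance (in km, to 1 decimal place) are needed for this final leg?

Leg 1 (016°, 46 km): east 46 sin 16° = 12.68, north 46 cos 16° = 44.22
Leg 2 (035°, 41 km): east 41 sin 35° = 23.52, north 41 cos 35° = 33.59
Leg 3 (056°, 64 km): east 64 sin 56° = 53.06, north 64 cos 56° = 35.79
Current position: (89.25, 113.59). Target: (-16, 58). Remaining: Δeast = -105.25, Δnorth = -55.59.
Bearing = atan2(-105.25, -55.59) mod 360° = 242.16°; distance = √((-105.25)² + (-55.59)²) = 119.033 km.

242°, 119.0 km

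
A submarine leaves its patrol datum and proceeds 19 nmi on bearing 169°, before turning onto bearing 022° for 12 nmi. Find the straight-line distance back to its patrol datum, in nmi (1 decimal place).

11.1 nmi

Leg 1 (169°, 19 nmi): east 19 sin 169° = 3.63, north 19 cos 169° = -18.65
Leg 2 (022°, 12 nmi): east 12 sin 22° = 4.50, north 12 cos 22° = 11.13
Net: 8.12 east, -7.52 north. Distance = √((8.12)² + (-7.52)²) = 11.071 nmi.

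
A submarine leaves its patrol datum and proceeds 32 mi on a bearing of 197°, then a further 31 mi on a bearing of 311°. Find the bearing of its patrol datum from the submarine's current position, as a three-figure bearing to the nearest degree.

073°

Leg 1 (197°, 32 mi): east 32 sin 197° = -9.36, north 32 cos 197° = -30.60
Leg 2 (311°, 31 mi): east 31 sin 311° = -23.40, north 31 cos 311° = 20.34
Net displacement: -32.75 east, -10.26 north. Direction back to start is (32.75, 10.26): bearing = atan2(32.75, 10.26) mod 360° = 72.60° ≈ 073°.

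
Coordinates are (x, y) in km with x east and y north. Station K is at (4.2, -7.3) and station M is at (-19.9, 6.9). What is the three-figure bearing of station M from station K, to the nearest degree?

301°

Δeast = -19.9 − 4.2 = -24.10; Δnorth = 6.9 − -7.3 = 14.20.
Bearing = atan2(Δeast, Δnorth) mod 360° = 300.51° ≈ 301°.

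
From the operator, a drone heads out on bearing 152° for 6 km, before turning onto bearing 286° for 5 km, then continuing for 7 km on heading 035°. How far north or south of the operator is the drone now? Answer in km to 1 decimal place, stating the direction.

1.8 km north

Leg 1 (152°, 6 km): east 6 sin 152° = 2.82, north 6 cos 152° = -5.30
Leg 2 (286°, 5 km): east 5 sin 286° = -4.81, north 5 cos 286° = 1.38
Leg 3 (035°, 7 km): east 7 sin 35° = 4.02, north 7 cos 35° = 5.73
Net north component: 1.81 km.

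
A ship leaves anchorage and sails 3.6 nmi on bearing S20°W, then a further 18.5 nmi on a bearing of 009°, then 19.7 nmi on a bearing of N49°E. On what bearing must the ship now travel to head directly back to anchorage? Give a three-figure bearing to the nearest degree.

211°

Leg 1 (S20°W, 3.6 nmi): east 3.6 sin 200° = -1.23, north 3.6 cos 200° = -3.38
Leg 2 (009°, 18.5 nmi): east 18.5 sin 9° = 2.89, north 18.5 cos 9° = 18.27
Leg 3 (N49°E, 19.7 nmi): east 19.7 sin 49° = 14.87, north 19.7 cos 49° = 12.92
Net displacement: 16.53 east, 27.81 north. Direction back to start is (-16.53, -27.81): bearing = atan2(-16.53, -27.81) mod 360° = 210.72° ≈ 211°.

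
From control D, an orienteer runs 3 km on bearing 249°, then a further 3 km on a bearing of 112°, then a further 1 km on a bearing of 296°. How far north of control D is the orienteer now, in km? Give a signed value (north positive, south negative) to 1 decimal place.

-1.8 km

Leg 1 (249°, 3 km): east 3 sin 249° = -2.80, north 3 cos 249° = -1.08
Leg 2 (112°, 3 km): east 3 sin 112° = 2.78, north 3 cos 112° = -1.12
Leg 3 (296°, 1 km): east 1 sin 296° = -0.90, north 1 cos 296° = 0.44
Net north component: -1.76 km.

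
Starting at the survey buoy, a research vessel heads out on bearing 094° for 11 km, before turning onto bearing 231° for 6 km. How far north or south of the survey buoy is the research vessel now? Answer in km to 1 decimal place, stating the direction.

Leg 1 (094°, 11 km): east 11 sin 94° = 10.97, north 11 cos 94° = -0.77
Leg 2 (231°, 6 km): east 6 sin 231° = -4.66, north 6 cos 231° = -3.78
Net north component: -4.54 km.

4.5 km south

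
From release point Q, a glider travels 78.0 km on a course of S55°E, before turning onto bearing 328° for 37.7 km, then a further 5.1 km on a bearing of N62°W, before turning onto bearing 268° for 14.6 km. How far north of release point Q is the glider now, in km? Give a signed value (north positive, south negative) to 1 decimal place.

Leg 1 (S55°E, 78.0 km): east 78.0 sin 125° = 63.89, north 78.0 cos 125° = -44.74
Leg 2 (328°, 37.7 km): east 37.7 sin 328° = -19.98, north 37.7 cos 328° = 31.97
Leg 3 (N62°W, 5.1 km): east 5.1 sin 298° = -4.50, north 5.1 cos 298° = 2.39
Leg 4 (268°, 14.6 km): east 14.6 sin 268° = -14.59, north 14.6 cos 268° = -0.51
Net north component: -10.88 km.

-10.9 km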